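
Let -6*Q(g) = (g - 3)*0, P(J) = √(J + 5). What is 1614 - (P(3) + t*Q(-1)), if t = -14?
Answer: 1614 - 2*√2 ≈ 1611.2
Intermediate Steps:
P(J) = √(5 + J)
Q(g) = 0 (Q(g) = -(g - 3)*0/6 = -(-3 + g)*0/6 = -⅙*0 = 0)
1614 - (P(3) + t*Q(-1)) = 1614 - (√(5 + 3) - 14*0) = 1614 - (√8 + 0) = 1614 - (2*√2 + 0) = 1614 - 2*√2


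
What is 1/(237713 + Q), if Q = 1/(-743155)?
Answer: 743155/176657604514 ≈ 4.2068e-6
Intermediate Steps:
Q = -1/743155 ≈ -1.3456e-6
1/(237713 + Q) = 1/(237713 - 1/743155) = 1/(176657604514/743155) = 743155/176657604514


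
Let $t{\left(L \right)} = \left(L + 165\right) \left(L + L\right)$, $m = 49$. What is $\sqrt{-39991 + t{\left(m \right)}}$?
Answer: $i \sqrt{19019} \approx 137.91 i$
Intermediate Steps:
$t{\left(L \right)} = 2 L \left(165 + L\right)$ ($t{\left(L \right)} = \left(165 + L\right) 2 L = 2 L \left(165 + L\right)$)
$\sqrt{-39991 + t{\left(m \right)}} = \sqrt{-39991 + 2 \cdot 49 \left(165 + 49\right)} = \sqrt{-39991 + 2 \cdot 49 \cdot 214} = \sqrt{-39991 + 20972} = \sqrt{-19019} = i \sqrt{19019}$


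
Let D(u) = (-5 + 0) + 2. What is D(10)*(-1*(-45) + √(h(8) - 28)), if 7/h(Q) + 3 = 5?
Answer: -135 - 21*I*√2/2 ≈ -135.0 - 14.849*I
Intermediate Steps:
D(u) = -3 (D(u) = -5 + 2 = -3)
h(Q) = 7/2 (h(Q) = 7/(-3 + 5) = 7/2)
D(10)*(-1*(-45) + √(h(8) - 28)) = -3*(-1*(-45) + √(7/2 - 28)) = -3*(45 + √(-49/2)) = -3*(45 + 7*I*√2/2) = -135 - 21*I*√2/2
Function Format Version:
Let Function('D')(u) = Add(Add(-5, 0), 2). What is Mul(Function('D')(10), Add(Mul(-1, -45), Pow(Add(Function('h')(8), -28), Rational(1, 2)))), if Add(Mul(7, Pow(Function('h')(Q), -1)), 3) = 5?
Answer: Add(-135, Mul(Rational(-21, 2), I, Pow(2, Rational(1, 2)))) ≈ Add(-135.00, Mul(-14.849, I))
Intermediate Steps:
Function('D')(u) = -3 (Function('D')(u) = Add(-5, 2) = -3)
Function('h')(Q) = Rational(7, 2) (Function('h')(Q) = Mul(7, Pow(Add(-3, 5), -1)) = Mul(7, Pow(2, -1)) = Mul(7, Rational(1, 2)) = Rational(7, 2))
Mul(Function('D')(10), Add(Mul(-1, -45), Pow(Add(Function('h')(8), -28), Rational(1, 2)))) = Mul(-3, Add(Mul(-1, -45), Pow(Add(Rational(7, 2), -28), Rational(1, 2)))) = Mul(-3, Add(45, Pow(Rational(-49, 2), Rational(1, 2)))) = Mul(-3, Add(45, Mul(Rational(7, 2), I, Pow(2, Rational(1, 2))))) = Add(-135, Mul(Rational(-21, 2), I, Pow(2, Rational(1, 2))))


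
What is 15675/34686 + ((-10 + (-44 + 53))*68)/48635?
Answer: 253331659/562317870 ≈ 0.45051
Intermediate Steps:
15675/34686 + ((-10 + (-44 + 53))*68)/48635 = 15675*(1/34686) + ((-10 + 9)*68)*(1/48635) = 5225/11562 - 1*68*(1/48635) = 5225/11562 - 68*1/48635 = 5225/11562 - 68/48635 = 253331659/562317870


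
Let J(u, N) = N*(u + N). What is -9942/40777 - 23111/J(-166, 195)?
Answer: -998619257/230593935 ≈ -4.3306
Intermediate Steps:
J(u, N) = N*(N + u)
-9942/40777 - 23111/J(-166, 195) = -9942/40777 - 23111*1/(195*(195 - 166)) = -9942*1/40777 - 23111/(195*29) = -9942/40777 - 23111/5655 = -998619257/230593935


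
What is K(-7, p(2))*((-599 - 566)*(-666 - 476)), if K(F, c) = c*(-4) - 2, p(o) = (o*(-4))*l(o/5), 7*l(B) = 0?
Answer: -2660860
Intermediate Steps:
l(B) = 0 (l(B) = (⅐)*0 = 0)
p(o) = 0 (p(o) = (o*(-4))*0 = -4*o*0 = 0)
K(F, c) = -2 - 4*c (K(F, c) = -4*c - 2 = -2 - 4*c)
K(-7, p(2))*((-599 - 566)*(-666 - 476)) = (-2 - 4*0)*((-599 - 566)*(-666 - 476)) = (-2 + 0)*(-1165*(-1142)) = -2*1330430 = -2660860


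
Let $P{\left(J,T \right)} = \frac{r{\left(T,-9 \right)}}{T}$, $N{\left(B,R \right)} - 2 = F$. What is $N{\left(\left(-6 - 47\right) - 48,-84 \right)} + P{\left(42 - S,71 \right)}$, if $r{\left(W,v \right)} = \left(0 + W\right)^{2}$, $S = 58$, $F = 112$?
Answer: $185$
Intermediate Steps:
$N{\left(B,R \right)} = 114$ ($N{\left(B,R \right)} = 2 + 112 = 114$)
$r{\left(W,v \right)} = W^{2}$
$P{\left(J,T \right)} = T$ ($P{\left(J,T \right)} = \frac{T^{2}}{T} = T$)
$N{\left(\left(-6 - 47\right) - 48,-84 \right)} + P{\left(42 - S,71 \right)} = 114 + 71 = 185$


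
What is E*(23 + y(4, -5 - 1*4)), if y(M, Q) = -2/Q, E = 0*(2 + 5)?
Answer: 0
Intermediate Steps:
E = 0 (E = 0*7 = 0)
E*(23 + y(4, -5 - 1*4)) = 0*(23 - 2/(-5 - 1*4)) = 0*(23 - 2/(-5 - 4)) = 0*(23 - 2/(-9)) = 0*(23 - 2*(-1/9)) = 0*(23 + 2/9) = 0*(209/9) = 0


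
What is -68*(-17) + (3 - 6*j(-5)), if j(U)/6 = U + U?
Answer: 1519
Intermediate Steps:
j(U) = 12*U (j(U) = 6*(U + U) = 6*(2*U) = 12*U)
-68*(-17) + (3 - 6*j(-5)) = -68*(-17) + (3 - 72*(-5)) = 1156 + (3 - 6*(-60)) = 1156 + (3 + 360) = 1156 + 363 = 1519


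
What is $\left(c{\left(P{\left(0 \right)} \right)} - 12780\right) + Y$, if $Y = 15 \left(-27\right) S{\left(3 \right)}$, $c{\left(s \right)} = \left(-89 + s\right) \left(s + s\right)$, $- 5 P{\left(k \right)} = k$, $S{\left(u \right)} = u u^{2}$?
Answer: $-23715$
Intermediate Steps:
$S{\left(u \right)} = u^{3}$
$P{\left(k \right)} = - \frac{k}{5}$
$c{\left(s \right)} = 2 s \left(-89 + s\right)$ ($c{\left(s \right)} = \left(-89 + s\right) 2 s = 2 s \left(-89 + s\right)$)
$Y = -10935$ ($Y = 15 \left(-27\right) 3^{3} = \left(-405\right) 27 = -10935$)
$\left(c{\left(P{\left(0 \right)} \right)} - 12780\right) + Y = \left(2 \left(\left(- \frac{1}{5}\right) 0\right) \left(-89 - 0\right) - 12780\right) - 10935 = \left(2 \cdot 0 \left(-89 + 0\right) - 12780\right) - 10935 = \left(2 \cdot 0 \left(-89\right) - 12780\right) - 10935 = \left(0 - 12780\right) - 10935 = -12780 - 10935 = -23715$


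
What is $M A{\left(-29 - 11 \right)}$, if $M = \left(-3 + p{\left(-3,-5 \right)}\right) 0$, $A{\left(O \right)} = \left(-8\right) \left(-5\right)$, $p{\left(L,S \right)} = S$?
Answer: $0$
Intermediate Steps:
$A{\left(O \right)} = 40$
$M = 0$ ($M = \left(-3 - 5\right) 0 = \left(-8\right) 0 = 0$)
$M A{\left(-29 - 11 \right)} = 0 \cdot 40 = 0$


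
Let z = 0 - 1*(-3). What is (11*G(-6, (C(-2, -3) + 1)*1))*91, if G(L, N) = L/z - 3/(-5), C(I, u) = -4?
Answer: -7007/5 ≈ -1401.4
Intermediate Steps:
z = 3 (z = 0 + 3 = 3)
G(L, N) = ⅗ + L/3 (G(L, N) = L/3 - 3/(-5) = L*(⅓) - 3*(-⅕) = L/3 + ⅗ = ⅗ + L/3)
(11*G(-6, (C(-2, -3) + 1)*1))*91 = (11*(⅗ + (⅓)*(-6)))*91 = (11*(⅗ - 2))*91 = (11*(-7/5))*91 = -77/5*91 = -7007/5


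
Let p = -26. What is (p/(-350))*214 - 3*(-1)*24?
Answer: 15382/175 ≈ 87.897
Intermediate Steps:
(p/(-350))*214 - 3*(-1)*24 = -26/(-350)*214 - 3*(-1)*24 = -26*(-1/350)*214 + 3*24 = (13/175)*214 + 72 = 2782/175 + 72 = 15382/175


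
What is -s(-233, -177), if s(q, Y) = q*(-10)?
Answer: -2330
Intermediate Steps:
s(q, Y) = -10*q
-s(-233, -177) = -(-10)*(-233) = -1*2330 = -2330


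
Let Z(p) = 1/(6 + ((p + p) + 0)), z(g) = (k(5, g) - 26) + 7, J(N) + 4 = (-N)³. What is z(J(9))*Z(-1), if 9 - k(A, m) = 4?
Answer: -7/2 ≈ -3.5000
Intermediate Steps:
k(A, m) = 5 (k(A, m) = 9 - 1*4 = 9 - 4 = 5)
J(N) = -4 - N³ (J(N) = -4 + (-N)³ = -4 - N³)
z(g) = -14 (z(g) = (5 - 26) + 7 = -21 + 7 = -14)
Z(p) = 1/(6 + 2*p) (Z(p) = 1/(6 + (2*p + 0)) = 1/(6 + 2*p))
z(J(9))*Z(-1) = -7/(3 - 1) = -7/2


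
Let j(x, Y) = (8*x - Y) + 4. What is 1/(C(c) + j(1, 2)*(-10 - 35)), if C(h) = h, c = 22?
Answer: -1/428 ≈ -0.0023364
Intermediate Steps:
j(x, Y) = 4 - Y + 8*x (j(x, Y) = (-Y + 8*x) + 4 = 4 - Y + 8*x)
1/(C(c) + j(1, 2)*(-10 - 35)) = 1/(22 + (4 - 1*2 + 8*1)*(-10 - 35)) = 1/(22 + (4 - 2 + 8)*(-45)) = 1/(22 + 10*(-45)) = 1/(22 - 450) = 1/(-428) = -1/428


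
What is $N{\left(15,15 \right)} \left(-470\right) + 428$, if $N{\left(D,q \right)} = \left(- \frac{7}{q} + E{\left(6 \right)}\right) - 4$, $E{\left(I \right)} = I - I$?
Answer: $\frac{7582}{3} \approx 2527.3$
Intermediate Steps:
$E{\left(I \right)} = 0$
$N{\left(D,q \right)} = -4 - \frac{7}{q}$ ($N{\left(D,q \right)} = \left(- \frac{7}{q} + 0\right) - 4 = - \frac{7}{q} - 4 = -4 - \frac{7}{q}$)
$N{\left(15,15 \right)} \left(-470\right) + 428 = \left(-4 - \frac{7}{15}\right) \left(-470\right) + 428 = \left(- \frac{67}{15}\right) \left(-470\right) + 428 = \frac{6298}{3} + 428 = \frac{7582}{3}$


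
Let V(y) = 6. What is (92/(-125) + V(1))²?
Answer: 432964/15625 ≈ 27.710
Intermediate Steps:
(92/(-125) + V(1))² = (92/(-125) + 6)² = (92*(-1/125) + 6)² = (-92/125 + 6)² = (658/125)² = 432964/15625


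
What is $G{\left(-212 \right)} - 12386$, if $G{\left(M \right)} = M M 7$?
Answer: $302222$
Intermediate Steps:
$G{\left(M \right)} = 7 M^{2}$ ($G{\left(M \right)} = M^{2} \cdot 7 = 7 M^{2}$)
$G{\left(-212 \right)} - 12386 = 7 \left(-212\right)^{2} - 12386 = 7 \cdot 44944 - 12386 = 314608 - 12386 = 302222$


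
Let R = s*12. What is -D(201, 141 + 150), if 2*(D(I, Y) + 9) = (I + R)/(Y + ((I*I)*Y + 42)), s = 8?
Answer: 23514015/2612672 ≈ 9.0000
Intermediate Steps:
R = 96 (R = 8*12 = 96)
D(I, Y) = -9 + (96 + I)/(2*(42 + Y + Y*I²)) (D(I, Y) = -9 + ((I + 96)/(Y + ((I*I)*Y + 42)))/2 = -9 + ((96 + I)/(Y + (I²*Y + 42)))/2 = -9 + ((96 + I)/(Y + (Y*I² + 42)))/2 = -9 + ((96 + I)/(Y + (42 + Y*I²)))/2 = -9 + ((96 + I)/(42 + Y + Y*I²))/2 = -9 + (96 + I)/(2*(42 + Y + Y*I²)))
-D(201, 141 + 150) = -(-330 + (½)*201 - 9*(141 + 150) - 9*(141 + 150)*201²)/(42 + (141 + 150) + (141 + 150)*201²) = -(-330 + 201/2 - 9*291 - 9*291*40401)/(42 + 291 + 291*40401) = -(-330 + 201/2 - 2619 - 105810219)/(42 + 291 + 11756691) = -(-211626135)/(11757024*2) = -1*(-23514015/2612672) = 23514015/2612672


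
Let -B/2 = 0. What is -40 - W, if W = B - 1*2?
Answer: -38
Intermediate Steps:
B = 0 (B = -2*0 = 0)
W = -2 (W = 0 - 1*2 = 0 - 2 = -2)
-40 - W = -40 - 1*(-2) = -40 + 2 = -38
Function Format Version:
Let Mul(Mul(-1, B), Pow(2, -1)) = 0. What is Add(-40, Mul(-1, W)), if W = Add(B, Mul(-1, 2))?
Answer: -38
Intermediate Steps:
B = 0 (B = Mul(-2, 0) = 0)
W = -2 (W = Add(0, Mul(-1, 2)) = Add(0, -2) = -2)
Add(-40, Mul(-1, W)) = Add(-40, Mul(-1, -2)) = Add(-40, 2) = -38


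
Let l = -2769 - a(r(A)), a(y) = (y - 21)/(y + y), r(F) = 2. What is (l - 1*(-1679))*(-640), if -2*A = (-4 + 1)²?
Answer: 694560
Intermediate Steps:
A = -9/2 (A = -(-4 + 1)²/2 = -½*(-3)² = -½*9 = -9/2 ≈ -4.5000)
a(y) = (-21 + y)/(2*y) (a(y) = (-21 + y)/((2*y)) = (-21 + y)*(1/(2*y)) = (-21 + y)/(2*y))
l = -11057/4 (l = -2769 - (-21 + 2)/(2*2) = -2769 - (-19)/(2*2) = -2769 - 1*(-19/4) = -2769 + 19/4 = -11057/4 ≈ -2764.3)
(l - 1*(-1679))*(-640) = (-11057/4 - 1*(-1679))*(-640) = (-11057/4 + 1679)*(-640) = -4341/4*(-640) = 694560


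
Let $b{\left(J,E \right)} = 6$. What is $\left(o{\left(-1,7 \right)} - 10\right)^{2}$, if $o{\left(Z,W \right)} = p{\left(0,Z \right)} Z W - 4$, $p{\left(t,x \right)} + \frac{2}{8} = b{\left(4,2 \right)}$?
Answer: $\frac{47089}{16} \approx 2943.1$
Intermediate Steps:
$p{\left(t,x \right)} = \frac{23}{4}$ ($p{\left(t,x \right)} = - \frac{1}{4} + 6 = \frac{23}{4}$)
$o{\left(Z,W \right)} = -4 + \frac{23 W Z}{4}$ ($o{\left(Z,W \right)} = \frac{23 Z}{4} W - 4 = \frac{23 W Z}{4} - 4 = -4 + \frac{23 W Z}{4}$)
$\left(o{\left(-1,7 \right)} - 10\right)^{2} = \left(\left(-4 + \frac{23}{4} \cdot 7 \left(-1\right)\right) - 10\right)^{2} = \left(\left(-4 - \frac{161}{4}\right) - 10\right)^{2} = \left(- \frac{177}{4} - 10\right)^{2} = \left(- \frac{217}{4}\right)^{2} = \frac{47089}{16}$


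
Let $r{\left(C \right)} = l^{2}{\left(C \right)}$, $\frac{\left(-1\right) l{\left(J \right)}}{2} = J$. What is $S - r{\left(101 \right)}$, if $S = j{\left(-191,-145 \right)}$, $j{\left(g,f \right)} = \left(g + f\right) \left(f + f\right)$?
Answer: $56636$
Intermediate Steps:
$l{\left(J \right)} = - 2 J$
$j{\left(g,f \right)} = 2 f \left(f + g\right)$ ($j{\left(g,f \right)} = \left(f + g\right) 2 f = 2 f \left(f + g\right)$)
$S = 97440$ ($S = 2 \left(-145\right) \left(-145 - 191\right) = 2 \left(-145\right) \left(-336\right) = 97440$)
$r{\left(C \right)} = 4 C^{2}$ ($r{\left(C \right)} = \left(- 2 C\right)^{2} = 4 C^{2}$)
$S - r{\left(101 \right)} = 97440 - 4 \cdot 101^{2} = 97440 - 4 \cdot 10201 = 97440 - 40804 = 56636$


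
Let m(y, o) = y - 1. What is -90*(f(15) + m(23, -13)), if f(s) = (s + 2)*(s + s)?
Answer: -47880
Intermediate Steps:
m(y, o) = -1 + y
f(s) = 2*s*(2 + s) (f(s) = (2 + s)*(2*s) = 2*s*(2 + s))
-90*(f(15) + m(23, -13)) = -90*(2*15*(2 + 15) + (-1 + 23)) = -90*(2*15*17 + 22) = -90*(510 + 22) = -90*532 = -47880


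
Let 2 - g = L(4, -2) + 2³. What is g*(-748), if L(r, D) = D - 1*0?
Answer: 2992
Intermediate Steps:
L(r, D) = D (L(r, D) = D + 0 = D)
g = -4 (g = 2 - (-2 + 2³) = 2 - (-2 + 8) = 2 - 1*6 = 2 - 6 = -4)
g*(-748) = -4*(-748) = 2992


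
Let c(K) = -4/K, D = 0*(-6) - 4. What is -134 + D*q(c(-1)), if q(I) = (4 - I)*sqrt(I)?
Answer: -134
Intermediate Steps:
D = -4 (D = 0 - 4 = -4)
q(I) = sqrt(I)*(4 - I)
-134 + D*q(c(-1)) = -134 - 4*sqrt(-4/(-1))*(4 - (-4)/(-1)) = -134 - 4*sqrt(-4*(-1))*(4 - (-4)*(-1)) = -134 - 4*sqrt(4)*(4 - 1*4) = -134 - 8*(4 - 4) = -134 - 8*0 = -134 - 4*0 = -134 + 0 = -134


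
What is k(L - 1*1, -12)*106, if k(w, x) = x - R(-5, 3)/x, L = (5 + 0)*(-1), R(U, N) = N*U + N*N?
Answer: -1325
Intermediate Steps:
R(U, N) = N² + N*U (R(U, N) = N*U + N² = N² + N*U)
L = -5 (L = 5*(-1) = -5)
k(w, x) = x + 6/x (k(w, x) = x - 3*(3 - 5)/x = x - 3*(-2)/x = x - (-6)/x = x + 6/x)
k(L - 1*1, -12)*106 = (-12 + 6/(-12))*106 = (-12 + 6*(-1/12))*106 = (-12 - ½)*106 = -25/2*106 = -1325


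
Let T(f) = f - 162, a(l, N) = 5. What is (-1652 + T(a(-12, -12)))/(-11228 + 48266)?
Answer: -603/12346 ≈ -0.048842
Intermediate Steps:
T(f) = -162 + f
(-1652 + T(a(-12, -12)))/(-11228 + 48266) = (-1652 + (-162 + 5))/(-11228 + 48266) = (-1652 - 157)/37038 = -1809*1/37038 = -603/12346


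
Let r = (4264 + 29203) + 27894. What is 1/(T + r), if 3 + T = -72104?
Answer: -1/10746 ≈ -9.3058e-5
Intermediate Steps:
T = -72107 (T = -3 - 72104 = -72107)
r = 61361 (r = 33467 + 27894 = 61361)
1/(T + r) = 1/(-72107 + 61361) = 1/(-10746) = -1/10746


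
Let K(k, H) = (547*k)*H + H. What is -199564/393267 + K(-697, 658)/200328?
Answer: -8224832600165/6565199298 ≈ -1252.8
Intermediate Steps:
K(k, H) = H + 547*H*k (K(k, H) = 547*H*k + H = H + 547*H*k)
-199564/393267 + K(-697, 658)/200328 = -199564/393267 + (658*(1 + 547*(-697)))/200328 = -199564*1/393267 + (658*(1 - 381259))*(1/200328) = -199564/393267 + (658*(-381258))*(1/200328) = -199564/393267 - 250867764*1/200328 = -199564/393267 - 20905647/16694 = -8224832600165/6565199298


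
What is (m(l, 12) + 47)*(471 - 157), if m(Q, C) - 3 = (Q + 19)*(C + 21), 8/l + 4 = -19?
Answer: 4806398/23 ≈ 2.0897e+5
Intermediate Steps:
l = -8/23 (l = 8/(-4 - 19) = 8/(-23) = 8*(-1/23) = -8/23 ≈ -0.34783)
m(Q, C) = 3 + (19 + Q)*(21 + C) (m(Q, C) = 3 + (Q + 19)*(C + 21) = 3 + (19 + Q)*(21 + C))
(m(l, 12) + 47)*(471 - 157) = ((402 + 19*12 + 21*(-8/23) + 12*(-8/23)) + 47)*(471 - 157) = ((402 + 228 - 168/23 - 96/23) + 47)*314 = (14226/23 + 47)*314 = (15307/23)*314 = 4806398/23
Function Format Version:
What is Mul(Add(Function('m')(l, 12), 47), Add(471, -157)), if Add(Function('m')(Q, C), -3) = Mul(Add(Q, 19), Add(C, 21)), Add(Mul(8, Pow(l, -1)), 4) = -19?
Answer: Rational(4806398, 23) ≈ 2.0897e+5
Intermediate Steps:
l = Rational(-8, 23) (l = Mul(8, Pow(Add(-4, -19), -1)) = Mul(8, Pow(-23, -1)) = Mul(8, Rational(-1, 23)) = Rational(-8, 23) ≈ -0.34783)
Function('m')(Q, C) = Add(3, Mul(Add(19, Q), Add(21, C))) (Function('m')(Q, C) = Add(3, Mul(Add(Q, 19), Add(C, 21))) = Add(3, Mul(Add(19, Q), Add(21, C))))
Mul(Add(Function('m')(l, 12), 47), Add(471, -157)) = Mul(Add(Add(402, Mul(19, 12), Mul(21, Rational(-8, 23)), Mul(12, Rational(-8, 23))), 47), Add(471, -157)) = Mul(Add(Add(402, 228, Rational(-168, 23), Rational(-96, 23)), 47), 314) = Mul(Add(Rational(14226, 23), 47), 314) = Mul(Rational(15307, 23), 314) = Rational(4806398, 23)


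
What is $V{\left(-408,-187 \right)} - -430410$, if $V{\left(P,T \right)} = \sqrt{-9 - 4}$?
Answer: $430410 + i \sqrt{13} \approx 4.3041 \cdot 10^{5} + 3.6056 i$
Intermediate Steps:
$V{\left(P,T \right)} = i \sqrt{13}$ ($V{\left(P,T \right)} = \sqrt{-13} = i \sqrt{13}$)
$V{\left(-408,-187 \right)} - -430410 = i \sqrt{13} - -430410 = i \sqrt{13} + 430410 = 430410 + i \sqrt{13}$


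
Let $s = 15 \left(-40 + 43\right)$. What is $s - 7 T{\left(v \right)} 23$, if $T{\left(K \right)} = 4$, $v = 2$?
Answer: $-599$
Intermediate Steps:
$s = 45$ ($s = 15 \cdot 3 = 45$)
$s - 7 T{\left(v \right)} 23 = 45 - 7 \cdot 4 \cdot 23 = 45 - 28 \cdot 23 = 45 - 644 = -599$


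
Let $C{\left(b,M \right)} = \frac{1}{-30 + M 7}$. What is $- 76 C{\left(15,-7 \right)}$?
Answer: $\frac{76}{79} \approx 0.96203$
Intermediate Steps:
$C{\left(b,M \right)} = \frac{1}{-30 + 7 M}$
$- 76 C{\left(15,-7 \right)} = - \frac{76}{-30 + 7 \left(-7\right)} = - \frac{76}{-30 - 49} = - \frac{76}{-79} = \left(-76\right) \left(- \frac{1}{79}\right) = \frac{76}{79}$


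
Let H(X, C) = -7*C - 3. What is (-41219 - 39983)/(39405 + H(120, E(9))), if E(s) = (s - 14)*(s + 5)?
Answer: -40601/19946 ≈ -2.0355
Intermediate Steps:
E(s) = (-14 + s)*(5 + s)
H(X, C) = -3 - 7*C
(-41219 - 39983)/(39405 + H(120, E(9))) = (-41219 - 39983)/(39405 + (-3 - 7*(-70 + 9² - 9*9))) = -81202/(39405 + (-3 - 7*(-70 + 81 - 81))) = -81202/(39405 + (-3 - 7*(-70))) = -81202/(39405 + (-3 + 490)) = -81202/(39405 + 487) = -81202/39892 = -81202*1/39892 = -40601/19946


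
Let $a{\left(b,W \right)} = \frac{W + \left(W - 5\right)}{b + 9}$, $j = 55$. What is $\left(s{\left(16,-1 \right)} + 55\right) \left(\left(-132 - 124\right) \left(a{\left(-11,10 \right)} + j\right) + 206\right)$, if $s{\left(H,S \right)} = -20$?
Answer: $-418390$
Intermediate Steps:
$a{\left(b,W \right)} = \frac{-5 + 2 W}{9 + b}$ ($a{\left(b,W \right)} = \frac{W + \left(W - 5\right)}{9 + b} = \frac{W + \left(-5 + W\right)}{9 + b} = \frac{-5 + 2 W}{9 + b}$)
$\left(s{\left(16,-1 \right)} + 55\right) \left(\left(-132 - 124\right) \left(a{\left(-11,10 \right)} + j\right) + 206\right) = \left(-20 + 55\right) \left(\left(-132 - 124\right) \left(\frac{-5 + 2 \cdot 10}{9 - 11} + 55\right) + 206\right) = 35 \left(- 256 \left(\frac{-5 + 20}{-2} + 55\right) + 206\right) = 35 \left(- 256 \left(\left(- \frac{1}{2}\right) 15 + 55\right) + 206\right) = 35 \left(- 256 \left(- \frac{15}{2} + 55\right) + 206\right) = 35 \left(\left(-256\right) \frac{95}{2} + 206\right) = 35 \left(-12160 + 206\right) = 35 \left(-11954\right) = -418390$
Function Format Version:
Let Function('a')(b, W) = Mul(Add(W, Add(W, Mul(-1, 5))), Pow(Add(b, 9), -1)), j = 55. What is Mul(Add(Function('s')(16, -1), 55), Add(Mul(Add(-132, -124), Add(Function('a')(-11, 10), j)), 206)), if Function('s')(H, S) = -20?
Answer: -418390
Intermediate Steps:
Function('a')(b, W) = Mul(Pow(Add(9, b), -1), Add(-5, Mul(2, W))) (Function('a')(b, W) = Mul(Add(W, Add(W, -5)), Pow(Add(9, b), -1)) = Mul(Add(W, Add(-5, W)), Pow(Add(9, b), -1)) = Mul(Add(-5, Mul(2, W)), Pow(Add(9, b), -1)) = Mul(Pow(Add(9, b), -1), Add(-5, Mul(2, W))))
Mul(Add(Function('s')(16, -1), 55), Add(Mul(Add(-132, -124), Add(Function('a')(-11, 10), j)), 206)) = Mul(Add(-20, 55), Add(Mul(Add(-132, -124), Add(Mul(Pow(Add(9, -11), -1), Add(-5, Mul(2, 10))), 55)), 206)) = Mul(35, Add(Mul(-256, Add(Mul(Pow(-2, -1), Add(-5, 20)), 55)), 206)) = Mul(35, Add(Mul(-256, Add(Mul(Rational(-1, 2), 15), 55)), 206)) = Mul(35, Add(Mul(-256, Add(Rational(-15, 2), 55)), 206)) = Mul(35, Add(Mul(-256, Rational(95, 2)), 206)) = Mul(35, Add(-12160, 206)) = Mul(35, -11954) = -418390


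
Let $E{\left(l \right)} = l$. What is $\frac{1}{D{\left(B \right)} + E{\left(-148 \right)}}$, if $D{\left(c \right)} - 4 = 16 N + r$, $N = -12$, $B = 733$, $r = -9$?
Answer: $- \frac{1}{345} \approx -0.0028986$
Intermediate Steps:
$D{\left(c \right)} = -197$ ($D{\left(c \right)} = 4 + \left(16 \left(-12\right) - 9\right) = 4 - 201 = -197$)
$\frac{1}{D{\left(B \right)} + E{\left(-148 \right)}} = \frac{1}{-197 - 148} = \frac{1}{-345} = - \frac{1}{345}$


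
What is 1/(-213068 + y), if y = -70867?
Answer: -1/283935 ≈ -3.5219e-6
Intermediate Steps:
1/(-213068 + y) = 1/(-213068 - 70867) = 1/(-283935) = -1/283935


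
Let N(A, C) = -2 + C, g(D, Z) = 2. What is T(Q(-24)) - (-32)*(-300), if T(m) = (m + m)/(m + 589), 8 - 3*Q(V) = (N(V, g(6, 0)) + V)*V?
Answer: -11511536/1199 ≈ -9601.0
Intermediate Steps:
Q(V) = 8/3 - V**2/3 (Q(V) = 8/3 - ((-2 + 2) + V)*V/3 = 8/3 - (0 + V)*V/3 = 8/3 - V*V/3 = 8/3 - V**2/3)
T(m) = 2*m/(589 + m) (T(m) = (2*m)/(589 + m) = 2*m/(589 + m))
T(Q(-24)) - (-32)*(-300) = 2*(8/3 - 1/3*(-24)**2)/(589 + (8/3 - 1/3*(-24)**2)) - (-32)*(-300) = 2*(8/3 - 1/3*576)/(589 + (8/3 - 1/3*576)) - 1*9600 = 2*(8/3 - 192)/(589 + (8/3 - 192)) - 9600 = 2*(-568/3)/(589 - 568/3) - 9600 = 2*(-568/3)/(1199/3) - 9600 = 2*(-568/3)*(3/1199) - 9600 = -1136/1199 - 9600 = -11511536/1199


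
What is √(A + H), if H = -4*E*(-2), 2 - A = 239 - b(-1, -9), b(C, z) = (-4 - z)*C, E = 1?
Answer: 3*I*√26 ≈ 15.297*I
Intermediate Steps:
b(C, z) = C*(-4 - z)
A = -242 (A = 2 - (239 - (-1)*(-1)*(4 - 9)) = 2 - (239 - (-1)*(-1)*(-5)) = 2 - (239 - 1*(-5)) = 2 - (239 + 5) = 2 - 1*244 = 2 - 244 = -242)
H = 8 (H = -4*1*(-2) = -4*(-2) = 8)
√(A + H) = √(-242 + 8) = √(-234) = 3*I*√26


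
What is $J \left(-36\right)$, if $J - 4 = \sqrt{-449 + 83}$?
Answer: $-144 - 36 i \sqrt{366} \approx -144.0 - 688.72 i$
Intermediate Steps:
$J = 4 + i \sqrt{366}$ ($J = 4 + \sqrt{-449 + 83} = 4 + \sqrt{-366} = 4 + i \sqrt{366} \approx 4.0 + 19.131 i$)
$J \left(-36\right) = \left(4 + i \sqrt{366}\right) \left(-36\right) = -144 - 36 i \sqrt{366}$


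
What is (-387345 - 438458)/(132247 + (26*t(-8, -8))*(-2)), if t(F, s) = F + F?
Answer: -825803/133079 ≈ -6.2054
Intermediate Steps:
t(F, s) = 2*F
(-387345 - 438458)/(132247 + (26*t(-8, -8))*(-2)) = (-387345 - 438458)/(132247 + (26*(2*(-8)))*(-2)) = -825803/(132247 + (26*(-16))*(-2)) = -825803/(132247 - 416*(-2)) = -825803/(132247 + 832) = -825803/133079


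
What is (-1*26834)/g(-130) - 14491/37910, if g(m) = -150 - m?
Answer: 25424678/18955 ≈ 1341.3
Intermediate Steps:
(-1*26834)/g(-130) - 14491/37910 = (-1*26834)/(-150 - 1*(-130)) - 14491/37910 = -26834/(-150 + 130) - 14491*1/37910 = -26834/(-20) - 14491/37910 = -26834*(-1/20) - 14491/37910 = 13417/10 - 14491/37910 = 25424678/18955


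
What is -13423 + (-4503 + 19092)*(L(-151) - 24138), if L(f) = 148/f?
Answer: -53178727627/151 ≈ -3.5218e+8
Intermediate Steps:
-13423 + (-4503 + 19092)*(L(-151) - 24138) = -13423 + (-4503 + 19092)*(148/(-151) - 24138) = -13423 + 14589*(148*(-1/151) - 24138) = -13423 + 14589*(-148/151 - 24138) = -13423 + 14589*(-3644986/151) = -13423 - 53176700754/151 = -53178727627/151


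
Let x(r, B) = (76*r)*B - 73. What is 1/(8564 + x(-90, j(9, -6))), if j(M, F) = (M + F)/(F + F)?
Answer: 1/10201 ≈ 9.8030e-5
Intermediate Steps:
j(M, F) = (F + M)/(2*F) (j(M, F) = (F + M)/((2*F)) = (F + M)*(1/(2*F)) = (F + M)/(2*F))
x(r, B) = -73 + 76*B*r (x(r, B) = 76*B*r - 73 = -73 + 76*B*r)
1/(8564 + x(-90, j(9, -6))) = 1/(8564 + (-73 + 76*((½)*(-6 + 9)/(-6))*(-90))) = 1/(8564 + (-73 + 76*((½)*(-⅙)*3)*(-90))) = 1/(8564 + (-73 + 76*(-¼)*(-90))) = 1/(8564 + (-73 + 1710)) = 1/(8564 + 1637) = 1/10201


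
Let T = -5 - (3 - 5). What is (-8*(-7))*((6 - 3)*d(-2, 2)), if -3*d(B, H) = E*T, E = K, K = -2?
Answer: -336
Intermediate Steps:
T = -3 (T = -5 - 1*(-2) = -5 + 2 = -3)
E = -2
d(B, H) = -2 (d(B, H) = -(-2)*(-3)/3 = -1/3*6 = -2)
(-8*(-7))*((6 - 3)*d(-2, 2)) = (-8*(-7))*((6 - 3)*(-2)) = 56*(3*(-2)) = 56*(-6) = -336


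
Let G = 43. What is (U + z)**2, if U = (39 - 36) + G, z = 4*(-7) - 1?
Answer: 289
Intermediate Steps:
z = -29 (z = -28 - 1 = -29)
U = 46 (U = (39 - 36) + 43 = 3 + 43 = 46)
(U + z)**2 = (46 - 29)**2 = 17**2 = 289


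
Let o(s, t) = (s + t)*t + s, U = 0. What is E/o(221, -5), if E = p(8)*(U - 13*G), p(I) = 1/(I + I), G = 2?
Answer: 13/6872 ≈ 0.0018917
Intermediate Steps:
p(I) = 1/(2*I)
o(s, t) = s + t*(s + t) (o(s, t) = t*(s + t) + s = s + t*(s + t))
E = -13/8 (E = ((1/2)/8)*(0 - 13*2) = ((1/2)*(1/8))*(0 - 26) = (1/16)*(-26) = -13/8 ≈ -1.6250)
E/o(221, -5) = -13/(8*(221 + (-5)**2 + 221*(-5))) = -13/(8*(221 + 25 - 1105)) = -13/8/(-859) = -13/8*(-1/859) = 13/6872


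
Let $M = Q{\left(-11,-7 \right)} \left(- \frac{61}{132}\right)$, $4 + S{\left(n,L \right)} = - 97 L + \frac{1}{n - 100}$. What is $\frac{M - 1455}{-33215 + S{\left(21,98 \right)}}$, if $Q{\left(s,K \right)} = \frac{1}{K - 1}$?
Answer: $\frac{121377101}{3564291456} \approx 0.034054$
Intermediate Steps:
$Q{\left(s,K \right)} = \frac{1}{-1 + K}$
$S{\left(n,L \right)} = -4 + \frac{1}{-100 + n} - 97 L$ ($S{\left(n,L \right)} = -4 - \left(- \frac{1}{n - 100} + 97 L\right) = -4 - \left(- \frac{1}{-100 + n} + 97 L\right) = -4 + \frac{1}{-100 + n} - 97 L$)
$M = \frac{61}{1056}$ ($M = \frac{\left(-61\right) \frac{1}{132}}{-1 - 7} = \frac{\left(-61\right) \frac{1}{132}}{-8} = \left(- \frac{1}{8}\right) \left(- \frac{61}{132}\right) = \frac{61}{1056} \approx 0.057765$)
$\frac{M - 1455}{-33215 + S{\left(21,98 \right)}} = \frac{\frac{61}{1056} - 1455}{-33215 + \frac{401 - 84 + 9700 \cdot 98 - 9506 \cdot 21}{-100 + 21}} = - \frac{1536419}{1056 \left(-33215 + \frac{401 - 84 + 950600 - 199626}{-79}\right)} = - \frac{1536419}{1056 \left(-33215 - \frac{751291}{79}\right)} = - \frac{1536419}{1056 \left(- \frac{3375276}{79}\right)} = \left(- \frac{1536419}{1056}\right) \left(- \frac{79}{3375276}\right) = \frac{121377101}{3564291456}$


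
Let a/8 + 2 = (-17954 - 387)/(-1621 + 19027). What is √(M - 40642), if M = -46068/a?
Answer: 5*I*√4379832235063/53153 ≈ 196.87*I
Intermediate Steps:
a = -212612/8703 (a = -16 + 8*((-17954 - 387)/(-1621 + 19027)) = -16 + 8*(-18341/17406) = -16 - 73364/8703 = -212612/8703 ≈ -24.430)
M = 100232451/53153 (M = -46068/(-212612/8703) = -46068*(-8703/212612) = 100232451/53153 ≈ 1885.7)
√(M - 40642) = √(100232451/53153 - 40642) = √(-2060011775/53153) = 5*I*√4379832235063/53153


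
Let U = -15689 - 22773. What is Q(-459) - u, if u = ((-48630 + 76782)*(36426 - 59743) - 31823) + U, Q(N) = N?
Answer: 656490010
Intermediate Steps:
U = -38462
u = -656490469 (u = ((-48630 + 76782)*(36426 - 59743) - 31823) - 38462 = (28152*(-23317) - 31823) - 38462 = (-656420184 - 31823) - 38462 = -656452007 - 38462 = -656490469)
Q(-459) - u = -459 - 1*(-656490469) = -459 + 656490469 = 656490010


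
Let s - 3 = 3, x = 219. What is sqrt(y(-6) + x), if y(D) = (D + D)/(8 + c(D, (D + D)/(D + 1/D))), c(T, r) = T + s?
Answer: sqrt(870)/2 ≈ 14.748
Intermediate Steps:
s = 6 (s = 3 + 3 = 6)
c(T, r) = 6 + T (c(T, r) = T + 6 = 6 + T)
y(D) = 2*D/(14 + D) (y(D) = (D + D)/(8 + (6 + D)) = (2*D)/(14 + D) = 2*D/(14 + D))
sqrt(y(-6) + x) = sqrt(2*(-6)/(14 - 6) + 219) = sqrt(2*(-6)/8 + 219) = sqrt(2*(-6)*(1/8) + 219) = sqrt(-3/2 + 219) = sqrt(435/2) = sqrt(870)/2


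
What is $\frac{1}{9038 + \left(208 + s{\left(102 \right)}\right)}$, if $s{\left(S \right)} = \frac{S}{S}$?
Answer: $\frac{1}{9247} \approx 0.00010814$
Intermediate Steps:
$s{\left(S \right)} = 1$
$\frac{1}{9038 + \left(208 + s{\left(102 \right)}\right)} = \frac{1}{9038 + \left(208 + 1\right)} = \frac{1}{9038 + 209} = \frac{1}{9247}$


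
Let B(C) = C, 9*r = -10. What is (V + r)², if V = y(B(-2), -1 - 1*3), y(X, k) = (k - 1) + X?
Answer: 5329/81 ≈ 65.790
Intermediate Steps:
r = -10/9 (r = (⅑)*(-10) = -10/9 ≈ -1.1111)
y(X, k) = -1 + X + k (y(X, k) = (-1 + k) + X = -1 + X + k)
V = -7 (V = -1 - 2 + (-1 - 1*3) = -1 - 2 + (-1 - 3) = -1 - 2 - 4 = -7)
(V + r)² = (-7 - 10/9)² = (-73/9)² = 5329/81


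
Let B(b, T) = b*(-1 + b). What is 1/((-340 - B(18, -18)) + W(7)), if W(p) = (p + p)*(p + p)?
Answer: -1/450 ≈ -0.0022222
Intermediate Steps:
W(p) = 4*p² (W(p) = (2*p)*(2*p) = 4*p²)
1/((-340 - B(18, -18)) + W(7)) = 1/((-340 - 18*(-1 + 18)) + 4*7²) = 1/((-340 - 18*17) + 4*49) = 1/((-340 - 1*306) + 196) = 1/((-340 - 306) + 196) = 1/(-646 + 196) = 1/(-450) = -1/450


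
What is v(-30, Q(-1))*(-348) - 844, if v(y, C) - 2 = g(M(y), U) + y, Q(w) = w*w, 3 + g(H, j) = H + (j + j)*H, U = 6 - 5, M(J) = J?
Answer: 41264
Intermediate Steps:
U = 1
g(H, j) = -3 + H + 2*H*j (g(H, j) = -3 + (H + (j + j)*H) = -3 + (H + (2*j)*H) = -3 + (H + 2*H*j) = -3 + H + 2*H*j)
Q(w) = w²
v(y, C) = -1 + 4*y (v(y, C) = 2 + ((-3 + y + 2*y*1) + y) = 2 + ((-3 + y + 2*y) + y) = 2 + ((-3 + 3*y) + y) = 2 + (-3 + 4*y) = -1 + 4*y)
v(-30, Q(-1))*(-348) - 844 = (-1 + 4*(-30))*(-348) - 844 = (-1 - 120)*(-348) - 844 = -121*(-348) - 844 = 42108 - 844 = 41264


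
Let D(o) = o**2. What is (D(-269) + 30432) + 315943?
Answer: 418736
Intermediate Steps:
(D(-269) + 30432) + 315943 = ((-269)**2 + 30432) + 315943 = (72361 + 30432) + 315943 = 102793 + 315943 = 418736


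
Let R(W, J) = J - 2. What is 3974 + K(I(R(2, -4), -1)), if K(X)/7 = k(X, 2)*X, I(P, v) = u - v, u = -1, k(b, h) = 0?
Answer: 3974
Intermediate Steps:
R(W, J) = -2 + J
I(P, v) = -1 - v
K(X) = 0 (K(X) = 7*(0*X) = 7*0 = 0)
3974 + K(I(R(2, -4), -1)) = 3974 + 0 = 3974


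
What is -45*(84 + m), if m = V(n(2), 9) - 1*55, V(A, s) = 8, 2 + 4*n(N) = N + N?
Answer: -1665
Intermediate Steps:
n(N) = -½ + N/2 (n(N) = -½ + (N + N)/4 = -½ + (2*N)/4 = -½ + N/2)
m = -47 (m = 8 - 1*55 = 8 - 55 = -47)
-45*(84 + m) = -45*(84 - 47) = -45*37 = -1665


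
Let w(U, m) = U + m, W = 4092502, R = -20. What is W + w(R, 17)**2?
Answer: 4092511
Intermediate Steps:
W + w(R, 17)**2 = 4092502 + (-20 + 17)**2 = 4092502 + (-3)**2 = 4092502 + 9 = 4092511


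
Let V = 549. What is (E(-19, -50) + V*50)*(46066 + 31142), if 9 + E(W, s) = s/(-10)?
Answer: 2119050768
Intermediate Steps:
E(W, s) = -9 - s/10 (E(W, s) = -9 + s/(-10) = -9 + s*(-⅒) = -9 - s/10)
(E(-19, -50) + V*50)*(46066 + 31142) = ((-9 - ⅒*(-50)) + 549*50)*(46066 + 31142) = ((-9 + 5) + 27450)*77208 = (-4 + 27450)*77208 = 27446*77208 = 2119050768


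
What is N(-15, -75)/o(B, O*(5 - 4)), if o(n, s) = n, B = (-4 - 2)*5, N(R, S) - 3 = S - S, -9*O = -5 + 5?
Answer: -⅒ ≈ -0.10000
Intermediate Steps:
O = 0 (O = -(-5 + 5)/9 = -⅑*0 = 0)
N(R, S) = 3 (N(R, S) = 3 + (S - S) = 3 + 0 = 3)
B = -30 (B = -6*5 = -30)
N(-15, -75)/o(B, O*(5 - 4)) = 3/(-30) = 3*(-1/30) = -⅒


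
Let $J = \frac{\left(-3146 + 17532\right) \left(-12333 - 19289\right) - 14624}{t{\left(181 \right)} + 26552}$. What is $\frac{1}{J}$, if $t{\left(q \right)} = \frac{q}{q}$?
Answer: $- \frac{26553}{454928716} \approx -5.8367 \cdot 10^{-5}$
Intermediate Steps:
$t{\left(q \right)} = 1$
$J = - \frac{454928716}{26553}$ ($J = \frac{\left(-3146 + 17532\right) \left(-12333 - 19289\right) - 14624}{1 + 26552} = \frac{14386 \left(-31622\right) - 14624}{26553} = \left(-454914092 - 14624\right) \frac{1}{26553} = \left(-454928716\right) \frac{1}{26553} = - \frac{454928716}{26553} \approx -17133.0$)
$\frac{1}{J} = \frac{1}{- \frac{454928716}{26553}} = - \frac{26553}{454928716}$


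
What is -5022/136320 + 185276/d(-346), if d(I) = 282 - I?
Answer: 1052236271/3567040 ≈ 294.99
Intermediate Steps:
-5022/136320 + 185276/d(-346) = -5022/136320 + 185276/(282 - 1*(-346)) = -5022*1/136320 + 185276/(282 + 346) = -837/22720 + 185276/628 = -837/22720 + 185276*(1/628) = -837/22720 + 46319/157 = 1052236271/3567040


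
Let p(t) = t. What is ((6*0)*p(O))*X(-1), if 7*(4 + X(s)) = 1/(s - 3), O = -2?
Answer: 0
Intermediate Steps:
X(s) = -4 + 1/(7*(-3 + s)) (X(s) = -4 + 1/(7*(s - 3)) = -4 + 1/(7*(-3 + s)))
((6*0)*p(O))*X(-1) = ((6*0)*(-2))*((85 - 28*(-1))/(7*(-3 - 1))) = (0*(-2))*((⅐)*(85 + 28)/(-4)) = 0*((⅐)*(-¼)*113) = 0*(-113/28) = 0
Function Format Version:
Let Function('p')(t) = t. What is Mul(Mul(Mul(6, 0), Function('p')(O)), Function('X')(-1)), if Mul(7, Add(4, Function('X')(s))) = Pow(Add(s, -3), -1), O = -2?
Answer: 0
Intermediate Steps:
Function('X')(s) = Add(-4, Mul(Rational(1, 7), Pow(Add(-3, s), -1))) (Function('X')(s) = Add(-4, Mul(Rational(1, 7), Pow(Add(s, -3), -1))) = Add(-4, Mul(Rational(1, 7), Pow(Add(-3, s), -1))))
Mul(Mul(Mul(6, 0), Function('p')(O)), Function('X')(-1)) = Mul(Mul(Mul(6, 0), -2), Mul(Rational(1, 7), Pow(Add(-3, -1), -1), Add(85, Mul(-28, -1)))) = Mul(Mul(0, -2), Mul(Rational(1, 7), Pow(-4, -1), Add(85, 28))) = Mul(0, Mul(Rational(1, 7), Rational(-1, 4), 113)) = Mul(0, Rational(-113, 28)) = 0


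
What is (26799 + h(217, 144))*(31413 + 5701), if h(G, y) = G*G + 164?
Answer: 2748365928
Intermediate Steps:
h(G, y) = 164 + G**2 (h(G, y) = G**2 + 164 = 164 + G**2)
(26799 + h(217, 144))*(31413 + 5701) = (26799 + (164 + 217**2))*(31413 + 5701) = (26799 + (164 + 47089))*37114 = (26799 + 47253)*37114 = 74052*37114 = 2748365928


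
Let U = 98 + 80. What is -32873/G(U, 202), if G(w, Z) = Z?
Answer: -32873/202 ≈ -162.74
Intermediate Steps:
U = 178
-32873/G(U, 202) = -32873/202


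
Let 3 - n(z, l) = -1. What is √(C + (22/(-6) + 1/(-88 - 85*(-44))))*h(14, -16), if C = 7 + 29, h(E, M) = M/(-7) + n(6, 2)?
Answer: 2*√4215337203/3633 ≈ 35.742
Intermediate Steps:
n(z, l) = 4 (n(z, l) = 3 - 1*(-1) = 3 + 1 = 4)
h(E, M) = 4 - M/7 (h(E, M) = M/(-7) + 4 = M*(-⅐) + 4 = -M/7 + 4 = 4 - M/7)
C = 36
√(C + (22/(-6) + 1/(-88 - 85*(-44))))*h(14, -16) = √(36 + (22/(-6) + 1/(-88 - 85*(-44))))*(4 - ⅐*(-16)) = √(36 + (22*(-⅙) - 1/44/(-173)))*(4 + 16/7) = √(36 + (-11/3 - 1/173*(-1/44)))*(44/7) = √(36 + (-11/3 + 1/7612))*(44/7) = √(36 - 83729/22836)*(44/7) = √(738367/22836)*(44/7) = (√4215337203/11418)*(44/7) = 2*√4215337203/3633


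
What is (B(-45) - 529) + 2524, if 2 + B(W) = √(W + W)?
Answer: 1993 + 3*I*√10 ≈ 1993.0 + 9.4868*I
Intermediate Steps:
B(W) = -2 + √2*√W (B(W) = -2 + √(W + W) = -2 + √(2*W) = -2 + √2*√W)
(B(-45) - 529) + 2524 = ((-2 + √2*√(-45)) - 529) + 2524 = ((-2 + √2*(3*I*√5)) - 529) + 2524 = ((-2 + 3*I*√10) - 529) + 2524 = (-531 + 3*I*√10) + 2524 = 1993 + 3*I*√10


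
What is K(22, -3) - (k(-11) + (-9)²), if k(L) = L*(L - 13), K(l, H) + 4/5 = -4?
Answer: -1749/5 ≈ -349.80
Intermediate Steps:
K(l, H) = -24/5 (K(l, H) = -⅘ - 4 = -24/5)
k(L) = L*(-13 + L)
K(22, -3) - (k(-11) + (-9)²) = -24/5 - (-11*(-13 - 11) + (-9)²) = -24/5 - (-11*(-24) + 81) = -24/5 - (264 + 81) = -24/5 - 1*345 = -24/5 - 345 = -1749/5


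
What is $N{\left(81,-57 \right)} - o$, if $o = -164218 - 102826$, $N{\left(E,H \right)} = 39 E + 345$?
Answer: $270548$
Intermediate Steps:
$N{\left(E,H \right)} = 345 + 39 E$
$o = -267044$
$N{\left(81,-57 \right)} - o = \left(345 + 39 \cdot 81\right) - -267044 = \left(345 + 3159\right) + 267044 = 3504 + 267044 = 270548$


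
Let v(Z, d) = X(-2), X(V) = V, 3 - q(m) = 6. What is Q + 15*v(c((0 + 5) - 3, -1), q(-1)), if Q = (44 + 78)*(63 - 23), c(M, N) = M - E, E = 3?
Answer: 4850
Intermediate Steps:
c(M, N) = -3 + M (c(M, N) = M - 1*3 = M - 3 = -3 + M)
q(m) = -3 (q(m) = 3 - 1*6 = 3 - 6 = -3)
Q = 4880 (Q = 122*40 = 4880)
v(Z, d) = -2
Q + 15*v(c((0 + 5) - 3, -1), q(-1)) = 4880 + 15*(-2) = 4880 - 30 = 4850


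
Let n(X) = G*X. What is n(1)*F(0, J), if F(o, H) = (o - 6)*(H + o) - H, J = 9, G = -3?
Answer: 189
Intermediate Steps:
n(X) = -3*X
F(o, H) = -H + (-6 + o)*(H + o) (F(o, H) = (-6 + o)*(H + o) - H = -H + (-6 + o)*(H + o))
n(1)*F(0, J) = (-3*1)*(0² - 7*9 - 6*0 + 9*0) = -3*(0 - 63 + 0 + 0) = -3*(-63) = 189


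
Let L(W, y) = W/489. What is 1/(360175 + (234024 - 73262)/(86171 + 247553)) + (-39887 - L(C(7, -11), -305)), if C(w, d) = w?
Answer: -1172227697028751732/29388705001959 ≈ -39887.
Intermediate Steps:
L(W, y) = W/489 (L(W, y) = W*(1/489) = W/489)
1/(360175 + (234024 - 73262)/(86171 + 247553)) + (-39887 - L(C(7, -11), -305)) = 1/(360175 + (234024 - 73262)/(86171 + 247553)) + (-39887 - 7/489) = 1/(360175 + 160762/333724) + (-39887 - 1*7/489) = 1/(360175 + 160762*(1/333724)) + (-39887 - 7/489) = 1/(360175 + 80381/166862) - 19504750/489 = 1/(60099601231/166862) - 19504750/489 = 166862/60099601231 - 19504750/489 = -1172227697028751732/29388705001959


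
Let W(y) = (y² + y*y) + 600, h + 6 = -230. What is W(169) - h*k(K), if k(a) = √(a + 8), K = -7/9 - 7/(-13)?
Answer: 57722 + 472*√2951/39 ≈ 58379.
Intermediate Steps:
h = -236 (h = -6 - 230 = -236)
W(y) = 600 + 2*y² (W(y) = (y² + y²) + 600 = 2*y² + 600 = 600 + 2*y²)
K = -28/117 (K = -7*⅑ - 7*(-1/13) = -7/9 + 7/13 = -28/117 ≈ -0.23932)
k(a) = √(8 + a)
W(169) - h*k(K) = (600 + 2*169²) - (-236)*√(8 - 28/117) = (600 + 2*28561) - (-236)*√(908/117) = (600 + 57122) - (-236)*2*√2951/39 = 57722 - (-472)*√2951/39 = 57722 + 472*√2951/39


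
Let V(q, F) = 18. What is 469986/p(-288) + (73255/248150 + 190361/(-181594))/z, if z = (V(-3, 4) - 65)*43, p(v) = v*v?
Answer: 50958458514867203/8992651797480960 ≈ 5.6667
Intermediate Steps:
p(v) = v²
z = -2021 (z = (18 - 65)*43 = -47*43 = -2021)
469986/p(-288) + (73255/248150 + 190361/(-181594))/z = 469986/((-288)²) + (73255/248150 + 190361/(-181594))/(-2021) = 469986/82944 + (73255*(1/248150) + 190361*(-1/181594))*(-1/2021) = 469986*(1/82944) + (2093/7090 - 190361/181594)*(-1/2021) = 78331/13824 - 242395812/321875365*(-1/2021) = 78331/13824 + 242395812/650510112665 = 50958458514867203/8992651797480960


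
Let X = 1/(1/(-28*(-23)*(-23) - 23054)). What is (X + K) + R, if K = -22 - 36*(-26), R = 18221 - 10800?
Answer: -29531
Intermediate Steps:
R = 7421
K = 914 (K = -22 + 936 = 914)
X = -37866 (X = 1/(1/(644*(-23) - 23054)) = 1/(1/(-14812 - 23054)) = 1/(1/(-37866)) = 1/(-1/37866) = -37866)
(X + K) + R = (-37866 + 914) + 7421 = -36952 + 7421 = -29531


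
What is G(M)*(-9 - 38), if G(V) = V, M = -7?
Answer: 329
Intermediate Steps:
G(M)*(-9 - 38) = -7*(-9 - 38) = -7*(-47) = 329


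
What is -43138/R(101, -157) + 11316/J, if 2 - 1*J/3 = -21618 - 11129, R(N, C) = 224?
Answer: -705940717/3667888 ≈ -192.47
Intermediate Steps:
J = 98247 (J = 6 - 3*(-21618 - 11129) = 6 - 3*(-32747) = 6 + 98241 = 98247)
-43138/R(101, -157) + 11316/J = -43138/224 + 11316/98247 = -43138*1/224 + 11316*(1/98247) = -21569/112 + 3772/32749 = -705940717/3667888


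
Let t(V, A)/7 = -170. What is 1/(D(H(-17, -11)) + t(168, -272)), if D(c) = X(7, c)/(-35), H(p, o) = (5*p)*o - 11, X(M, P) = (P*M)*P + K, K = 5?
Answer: -35/6018087 ≈ -5.8158e-6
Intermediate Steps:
t(V, A) = -1190 (t(V, A) = 7*(-170) = -1190)
X(M, P) = 5 + M*P² (X(M, P) = (P*M)*P + 5 = (M*P)*P + 5 = M*P² + 5 = 5 + M*P²)
H(p, o) = -11 + 5*o*p (H(p, o) = 5*o*p - 11 = -11 + 5*o*p)
D(c) = -⅐ - c²/5 (D(c) = (5 + 7*c²)/(-35) = (5 + 7*c²)*(-1/35) = -⅐ - c²/5)
1/(D(H(-17, -11)) + t(168, -272)) = 1/((-⅐ - (-11 + 5*(-11)*(-17))²/5) - 1190) = 1/((-⅐ - (-11 + 935)²/5) - 1190) = 1/((-⅐ - ⅕*924²) - 1190) = 1/((-⅐ - ⅕*853776) - 1190) = 1/((-⅐ - 853776/5) - 1190) = 1/(-5976437/35 - 1190) = 1/(-6018087/35) = -35/6018087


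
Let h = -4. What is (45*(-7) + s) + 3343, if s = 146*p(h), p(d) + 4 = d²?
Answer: 4780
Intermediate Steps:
p(d) = -4 + d²
s = 1752 (s = 146*(-4 + (-4)²) = 146*(-4 + 16) = 146*12 = 1752)
(45*(-7) + s) + 3343 = (45*(-7) + 1752) + 3343 = (-315 + 1752) + 3343 = 1437 + 3343 = 4780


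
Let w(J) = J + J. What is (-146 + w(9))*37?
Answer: -4736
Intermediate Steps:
w(J) = 2*J
(-146 + w(9))*37 = (-146 + 2*9)*37 = (-146 + 18)*37 = -128*37 = -4736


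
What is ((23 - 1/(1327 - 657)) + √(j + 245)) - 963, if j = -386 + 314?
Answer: -629801/670 + √173 ≈ -926.85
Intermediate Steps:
j = -72
((23 - 1/(1327 - 657)) + √(j + 245)) - 963 = ((23 - 1/(1327 - 657)) + √(-72 + 245)) - 963 = ((23 - 1/670) + √173) - 963 = (15409/670 + √173) - 963 = -629801/670 + √173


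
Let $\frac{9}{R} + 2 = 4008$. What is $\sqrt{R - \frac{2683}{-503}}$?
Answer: $\frac{65 \sqrt{5128220810}}{2015018} \approx 2.31$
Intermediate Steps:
$R = \frac{9}{4006}$ ($R = \frac{9}{-2 + 4008} = \frac{9}{4006} \approx 0.0022466$)
$\sqrt{R - \frac{2683}{-503}} = \sqrt{\frac{9}{4006} - \frac{2683}{-503}} = \sqrt{\frac{9}{4006} - - \frac{2683}{503}} = \sqrt{\frac{9}{4006} + \frac{2683}{503}} = \sqrt{\frac{10752625}{2015018}} = \frac{65 \sqrt{5128220810}}{2015018}$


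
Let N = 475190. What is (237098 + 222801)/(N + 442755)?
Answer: 459899/917945 ≈ 0.50101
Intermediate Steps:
(237098 + 222801)/(N + 442755) = (237098 + 222801)/(475190 + 442755) = 459899/917945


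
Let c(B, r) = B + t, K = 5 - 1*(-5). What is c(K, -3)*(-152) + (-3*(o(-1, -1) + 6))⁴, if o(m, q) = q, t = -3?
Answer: 49561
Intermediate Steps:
K = 10 (K = 5 + 5 = 10)
c(B, r) = -3 + B (c(B, r) = B - 3 = -3 + B)
c(K, -3)*(-152) + (-3*(o(-1, -1) + 6))⁴ = (-3 + 10)*(-152) + (-3*(-1 + 6))⁴ = 7*(-152) + (-3*5)⁴ = -1064 + (-15)⁴ = -1064 + 50625 = 49561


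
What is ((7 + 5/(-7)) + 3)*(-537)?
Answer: -34905/7 ≈ -4986.4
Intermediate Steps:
((7 + 5/(-7)) + 3)*(-537) = ((7 + 5*(-⅐)) + 3)*(-537) = ((7 - 5/7) + 3)*(-537) = (44/7 + 3)*(-537) = (65/7)*(-537) = -34905/7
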